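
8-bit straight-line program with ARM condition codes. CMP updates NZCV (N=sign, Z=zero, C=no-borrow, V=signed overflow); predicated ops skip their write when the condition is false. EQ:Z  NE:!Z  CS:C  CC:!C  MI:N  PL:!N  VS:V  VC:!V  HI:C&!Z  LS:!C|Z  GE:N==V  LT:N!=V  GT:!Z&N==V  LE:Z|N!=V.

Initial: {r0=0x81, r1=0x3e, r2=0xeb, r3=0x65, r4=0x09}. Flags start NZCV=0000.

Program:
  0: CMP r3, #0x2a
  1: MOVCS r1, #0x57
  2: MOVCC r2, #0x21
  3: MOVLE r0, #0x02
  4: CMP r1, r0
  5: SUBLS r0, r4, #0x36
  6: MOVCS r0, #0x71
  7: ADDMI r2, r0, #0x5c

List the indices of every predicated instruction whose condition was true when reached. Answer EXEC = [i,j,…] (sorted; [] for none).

0: ✓ CMP  NZCV=0010
1: ✓ MOVCS  r1←0x57
2: · MOVCC
3: · MOVLE
4: ✓ CMP  NZCV=1001
5: ✓ SUBLS  r0←0xd3
6: · MOVCS
7: ✓ ADDMI  r2←0x2f

EXEC = [1,5,7]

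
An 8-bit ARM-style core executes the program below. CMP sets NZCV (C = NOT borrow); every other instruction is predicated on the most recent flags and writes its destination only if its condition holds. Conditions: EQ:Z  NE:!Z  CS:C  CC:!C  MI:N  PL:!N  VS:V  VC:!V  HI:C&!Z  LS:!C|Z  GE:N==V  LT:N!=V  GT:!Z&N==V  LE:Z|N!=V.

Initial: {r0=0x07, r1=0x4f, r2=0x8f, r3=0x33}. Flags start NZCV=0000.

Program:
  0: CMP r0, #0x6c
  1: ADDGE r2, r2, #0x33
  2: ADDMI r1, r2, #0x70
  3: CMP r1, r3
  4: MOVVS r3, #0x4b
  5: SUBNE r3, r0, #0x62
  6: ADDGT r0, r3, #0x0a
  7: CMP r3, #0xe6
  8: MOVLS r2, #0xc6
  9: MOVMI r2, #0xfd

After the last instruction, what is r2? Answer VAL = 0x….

0: ✓ CMP  NZCV=1000
1: · ADDGE
2: ✓ ADDMI  r1←0xff
3: ✓ CMP  NZCV=1010
4: · MOVVS
5: ✓ SUBNE  r3←0xa5
6: · ADDGT
7: ✓ CMP  NZCV=1000
8: ✓ MOVLS  r2←0xc6
9: ✓ MOVMI  r2←0xfd

VAL = 0xfd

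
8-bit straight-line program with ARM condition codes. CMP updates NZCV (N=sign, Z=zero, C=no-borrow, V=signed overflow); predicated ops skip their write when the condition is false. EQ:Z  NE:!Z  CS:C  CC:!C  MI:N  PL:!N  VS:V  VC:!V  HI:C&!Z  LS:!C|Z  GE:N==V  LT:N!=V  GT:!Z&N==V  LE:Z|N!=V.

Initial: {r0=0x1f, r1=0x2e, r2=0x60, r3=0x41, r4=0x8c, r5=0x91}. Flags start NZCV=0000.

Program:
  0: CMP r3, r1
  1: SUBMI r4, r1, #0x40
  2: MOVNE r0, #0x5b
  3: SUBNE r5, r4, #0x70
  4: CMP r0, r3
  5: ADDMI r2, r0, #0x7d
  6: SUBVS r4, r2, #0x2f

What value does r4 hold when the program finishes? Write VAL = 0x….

[0] flags=0010 → (cmp)
[1] flags=0010 MI?F → skip
[2] flags=0010 NE?T → r0=0x5b
[3] flags=0010 NE?T → r5=0x1c
[4] flags=0010 → (cmp)
[5] flags=0010 MI?F → skip
[6] flags=0010 VS?F → skip

VAL = 0x8c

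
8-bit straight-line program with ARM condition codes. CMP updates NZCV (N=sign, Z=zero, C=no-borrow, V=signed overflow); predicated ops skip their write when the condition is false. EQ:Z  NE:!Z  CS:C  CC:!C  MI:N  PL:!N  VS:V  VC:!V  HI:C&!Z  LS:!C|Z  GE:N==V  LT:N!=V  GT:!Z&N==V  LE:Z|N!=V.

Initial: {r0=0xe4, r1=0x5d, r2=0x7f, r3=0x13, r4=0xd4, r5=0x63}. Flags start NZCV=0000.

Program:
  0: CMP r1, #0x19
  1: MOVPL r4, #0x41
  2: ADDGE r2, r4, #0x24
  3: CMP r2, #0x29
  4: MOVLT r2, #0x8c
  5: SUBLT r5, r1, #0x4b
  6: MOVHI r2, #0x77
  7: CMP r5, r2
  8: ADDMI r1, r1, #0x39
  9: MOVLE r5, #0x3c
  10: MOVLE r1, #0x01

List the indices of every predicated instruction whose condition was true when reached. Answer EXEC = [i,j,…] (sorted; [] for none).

EXEC = [1,2,6,8,9,10]

[0] flags=0010 → (cmp)
[1] flags=0010 PL?T → r4=0x41
[2] flags=0010 GE?T → r2=0x65
[3] flags=0010 → (cmp)
[4] flags=0010 LT?F → skip
[5] flags=0010 LT?F → skip
[6] flags=0010 HI?T → r2=0x77
[7] flags=1000 → (cmp)
[8] flags=1000 MI?T → r1=0x96
[9] flags=1000 LE?T → r5=0x3c
[10] flags=1000 LE?T → r1=0x01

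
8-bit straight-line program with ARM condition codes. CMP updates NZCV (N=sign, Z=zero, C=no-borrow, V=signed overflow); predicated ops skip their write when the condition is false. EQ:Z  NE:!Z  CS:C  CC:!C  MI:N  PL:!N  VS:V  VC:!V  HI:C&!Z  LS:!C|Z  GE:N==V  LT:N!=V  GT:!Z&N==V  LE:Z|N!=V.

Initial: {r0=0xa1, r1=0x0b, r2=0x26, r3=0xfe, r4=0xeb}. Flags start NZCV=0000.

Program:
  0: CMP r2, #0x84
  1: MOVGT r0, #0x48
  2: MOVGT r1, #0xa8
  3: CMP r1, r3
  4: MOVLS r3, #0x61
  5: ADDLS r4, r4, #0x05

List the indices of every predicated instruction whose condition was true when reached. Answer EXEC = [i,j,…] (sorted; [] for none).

EXEC = [1,2,4,5]

[0] flags=1001 → (cmp)
[1] flags=1001 GT?T → r0=0x48
[2] flags=1001 GT?T → r1=0xa8
[3] flags=1000 → (cmp)
[4] flags=1000 LS?T → r3=0x61
[5] flags=1000 LS?T → r4=0xf0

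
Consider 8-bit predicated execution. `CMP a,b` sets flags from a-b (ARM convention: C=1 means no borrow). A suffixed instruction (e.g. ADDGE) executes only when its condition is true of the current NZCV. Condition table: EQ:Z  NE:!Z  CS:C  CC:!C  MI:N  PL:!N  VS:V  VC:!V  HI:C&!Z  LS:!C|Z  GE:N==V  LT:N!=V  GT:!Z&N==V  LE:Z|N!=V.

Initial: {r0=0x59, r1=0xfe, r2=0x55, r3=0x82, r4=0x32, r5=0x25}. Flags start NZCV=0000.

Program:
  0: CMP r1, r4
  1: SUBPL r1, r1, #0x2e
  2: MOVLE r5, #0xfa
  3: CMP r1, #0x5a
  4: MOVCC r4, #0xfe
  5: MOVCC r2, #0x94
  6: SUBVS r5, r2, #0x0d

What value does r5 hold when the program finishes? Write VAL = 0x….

VAL = 0xfa

0: ✓ CMP  NZCV=1010
1: · SUBPL
2: ✓ MOVLE  r5←0xfa
3: ✓ CMP  NZCV=1010
4: · MOVCC
5: · MOVCC
6: · SUBVS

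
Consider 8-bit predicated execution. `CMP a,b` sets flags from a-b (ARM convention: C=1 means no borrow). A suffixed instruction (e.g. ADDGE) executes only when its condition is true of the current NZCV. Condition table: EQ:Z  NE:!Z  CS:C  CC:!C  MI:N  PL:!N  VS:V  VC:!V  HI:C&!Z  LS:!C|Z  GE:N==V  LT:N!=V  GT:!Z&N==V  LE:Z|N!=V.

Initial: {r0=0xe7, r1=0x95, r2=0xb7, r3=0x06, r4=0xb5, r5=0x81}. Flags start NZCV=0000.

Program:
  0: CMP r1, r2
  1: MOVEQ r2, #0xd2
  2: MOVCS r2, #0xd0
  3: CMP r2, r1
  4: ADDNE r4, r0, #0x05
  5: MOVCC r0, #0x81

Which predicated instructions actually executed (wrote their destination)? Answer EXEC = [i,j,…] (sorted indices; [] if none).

EXEC = [4]

[0] flags=1000 → (cmp)
[1] flags=1000 EQ?F → skip
[2] flags=1000 CS?F → skip
[3] flags=0010 → (cmp)
[4] flags=0010 NE?T → r4=0xec
[5] flags=0010 CC?F → skip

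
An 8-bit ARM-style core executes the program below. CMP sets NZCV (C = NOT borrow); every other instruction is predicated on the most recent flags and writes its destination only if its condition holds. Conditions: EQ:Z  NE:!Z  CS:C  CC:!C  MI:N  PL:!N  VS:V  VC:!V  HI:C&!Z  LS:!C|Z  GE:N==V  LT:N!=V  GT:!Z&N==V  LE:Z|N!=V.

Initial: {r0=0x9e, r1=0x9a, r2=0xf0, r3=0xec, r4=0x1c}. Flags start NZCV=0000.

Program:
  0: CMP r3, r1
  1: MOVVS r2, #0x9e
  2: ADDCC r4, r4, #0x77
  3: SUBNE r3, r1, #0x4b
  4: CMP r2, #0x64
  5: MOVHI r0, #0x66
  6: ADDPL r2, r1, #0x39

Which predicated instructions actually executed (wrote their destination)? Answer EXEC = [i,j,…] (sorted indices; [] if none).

[0] flags=0010 → (cmp)
[1] flags=0010 VS?F → skip
[2] flags=0010 CC?F → skip
[3] flags=0010 NE?T → r3=0x4f
[4] flags=1010 → (cmp)
[5] flags=1010 HI?T → r0=0x66
[6] flags=1010 PL?F → skip

EXEC = [3,5]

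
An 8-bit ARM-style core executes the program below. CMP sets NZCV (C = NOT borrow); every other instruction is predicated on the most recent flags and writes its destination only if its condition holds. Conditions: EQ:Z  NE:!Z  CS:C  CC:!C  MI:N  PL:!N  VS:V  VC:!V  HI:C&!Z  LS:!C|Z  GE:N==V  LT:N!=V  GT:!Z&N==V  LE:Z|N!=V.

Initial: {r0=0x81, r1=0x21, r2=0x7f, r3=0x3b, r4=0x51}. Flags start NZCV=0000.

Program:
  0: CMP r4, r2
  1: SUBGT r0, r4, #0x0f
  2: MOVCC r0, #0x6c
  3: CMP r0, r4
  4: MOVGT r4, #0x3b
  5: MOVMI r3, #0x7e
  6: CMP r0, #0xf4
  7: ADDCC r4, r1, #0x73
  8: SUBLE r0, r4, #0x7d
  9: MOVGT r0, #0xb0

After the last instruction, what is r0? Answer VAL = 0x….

VAL = 0xb0

0: ✓ CMP  NZCV=1000
1: · SUBGT
2: ✓ MOVCC  r0←0x6c
3: ✓ CMP  NZCV=0010
4: ✓ MOVGT  r4←0x3b
5: · MOVMI
6: ✓ CMP  NZCV=0000
7: ✓ ADDCC  r4←0x94
8: · SUBLE
9: ✓ MOVGT  r0←0xb0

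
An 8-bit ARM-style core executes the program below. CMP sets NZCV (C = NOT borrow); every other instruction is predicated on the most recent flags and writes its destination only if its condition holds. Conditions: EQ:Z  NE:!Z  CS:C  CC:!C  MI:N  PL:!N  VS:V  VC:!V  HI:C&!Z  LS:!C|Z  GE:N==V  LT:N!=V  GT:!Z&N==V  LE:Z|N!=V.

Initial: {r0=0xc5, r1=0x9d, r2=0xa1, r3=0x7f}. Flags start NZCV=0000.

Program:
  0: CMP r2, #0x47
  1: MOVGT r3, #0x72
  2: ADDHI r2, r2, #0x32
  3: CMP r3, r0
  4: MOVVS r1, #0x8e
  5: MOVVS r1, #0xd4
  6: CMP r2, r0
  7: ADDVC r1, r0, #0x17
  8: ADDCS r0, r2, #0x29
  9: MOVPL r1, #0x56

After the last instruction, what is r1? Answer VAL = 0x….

[0] flags=0011 → (cmp)
[1] flags=0011 GT?F → skip
[2] flags=0011 HI?T → r2=0xd3
[3] flags=1001 → (cmp)
[4] flags=1001 VS?T → r1=0x8e
[5] flags=1001 VS?T → r1=0xd4
[6] flags=0010 → (cmp)
[7] flags=0010 VC?T → r1=0xdc
[8] flags=0010 CS?T → r0=0xfc
[9] flags=0010 PL?T → r1=0x56

VAL = 0x56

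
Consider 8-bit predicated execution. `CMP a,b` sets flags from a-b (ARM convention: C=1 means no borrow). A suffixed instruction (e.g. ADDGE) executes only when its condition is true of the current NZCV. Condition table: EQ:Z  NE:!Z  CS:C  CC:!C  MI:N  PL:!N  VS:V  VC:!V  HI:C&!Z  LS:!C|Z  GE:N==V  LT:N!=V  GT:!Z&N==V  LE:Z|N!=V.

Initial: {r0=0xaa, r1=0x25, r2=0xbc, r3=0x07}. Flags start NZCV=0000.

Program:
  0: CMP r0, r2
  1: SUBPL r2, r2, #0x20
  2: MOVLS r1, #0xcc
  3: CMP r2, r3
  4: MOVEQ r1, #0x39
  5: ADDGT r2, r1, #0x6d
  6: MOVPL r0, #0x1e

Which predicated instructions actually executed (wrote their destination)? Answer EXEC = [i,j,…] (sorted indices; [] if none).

[0] flags=1000 → (cmp)
[1] flags=1000 PL?F → skip
[2] flags=1000 LS?T → r1=0xcc
[3] flags=1010 → (cmp)
[4] flags=1010 EQ?F → skip
[5] flags=1010 GT?F → skip
[6] flags=1010 PL?F → skip

EXEC = [2]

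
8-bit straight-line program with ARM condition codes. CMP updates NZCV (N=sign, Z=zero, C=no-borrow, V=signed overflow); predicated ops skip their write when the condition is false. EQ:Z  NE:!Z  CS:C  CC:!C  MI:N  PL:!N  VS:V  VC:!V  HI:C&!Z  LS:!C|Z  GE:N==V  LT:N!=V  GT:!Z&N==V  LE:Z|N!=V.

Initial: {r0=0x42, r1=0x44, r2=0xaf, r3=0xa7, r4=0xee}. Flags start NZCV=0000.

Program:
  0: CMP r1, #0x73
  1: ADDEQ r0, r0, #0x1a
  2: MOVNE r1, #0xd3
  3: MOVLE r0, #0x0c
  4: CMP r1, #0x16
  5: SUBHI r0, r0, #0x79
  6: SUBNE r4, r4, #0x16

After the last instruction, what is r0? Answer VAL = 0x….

VAL = 0x93

[0] flags=1000 → (cmp)
[1] flags=1000 EQ?F → skip
[2] flags=1000 NE?T → r1=0xd3
[3] flags=1000 LE?T → r0=0x0c
[4] flags=1010 → (cmp)
[5] flags=1010 HI?T → r0=0x93
[6] flags=1010 NE?T → r4=0xd8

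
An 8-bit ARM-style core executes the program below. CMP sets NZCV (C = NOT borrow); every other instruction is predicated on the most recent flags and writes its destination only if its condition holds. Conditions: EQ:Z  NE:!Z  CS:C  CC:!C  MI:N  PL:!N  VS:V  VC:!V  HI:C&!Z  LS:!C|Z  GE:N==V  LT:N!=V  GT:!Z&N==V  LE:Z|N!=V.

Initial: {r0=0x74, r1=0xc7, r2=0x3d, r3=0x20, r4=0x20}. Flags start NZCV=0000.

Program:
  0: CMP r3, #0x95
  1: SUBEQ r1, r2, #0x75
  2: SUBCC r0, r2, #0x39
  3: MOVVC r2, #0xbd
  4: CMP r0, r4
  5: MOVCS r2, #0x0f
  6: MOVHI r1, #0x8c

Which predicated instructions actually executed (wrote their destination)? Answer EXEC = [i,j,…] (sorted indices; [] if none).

[0] flags=1001 → (cmp)
[1] flags=1001 EQ?F → skip
[2] flags=1001 CC?T → r0=0x04
[3] flags=1001 VC?F → skip
[4] flags=1000 → (cmp)
[5] flags=1000 CS?F → skip
[6] flags=1000 HI?F → skip

EXEC = [2]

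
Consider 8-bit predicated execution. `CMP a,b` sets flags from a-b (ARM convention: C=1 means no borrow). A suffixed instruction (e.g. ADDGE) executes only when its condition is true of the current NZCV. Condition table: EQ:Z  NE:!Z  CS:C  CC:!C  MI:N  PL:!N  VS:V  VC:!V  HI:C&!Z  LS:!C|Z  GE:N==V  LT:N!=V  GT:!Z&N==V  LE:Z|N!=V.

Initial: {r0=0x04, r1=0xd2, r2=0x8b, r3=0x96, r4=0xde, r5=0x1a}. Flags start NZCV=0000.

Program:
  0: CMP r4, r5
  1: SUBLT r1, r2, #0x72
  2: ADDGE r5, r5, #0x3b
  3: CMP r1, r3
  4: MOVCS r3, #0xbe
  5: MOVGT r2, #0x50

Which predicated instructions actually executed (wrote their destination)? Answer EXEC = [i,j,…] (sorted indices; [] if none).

0: ✓ CMP  NZCV=1010
1: ✓ SUBLT  r1←0x19
2: · ADDGE
3: ✓ CMP  NZCV=1001
4: · MOVCS
5: ✓ MOVGT  r2←0x50

EXEC = [1,5]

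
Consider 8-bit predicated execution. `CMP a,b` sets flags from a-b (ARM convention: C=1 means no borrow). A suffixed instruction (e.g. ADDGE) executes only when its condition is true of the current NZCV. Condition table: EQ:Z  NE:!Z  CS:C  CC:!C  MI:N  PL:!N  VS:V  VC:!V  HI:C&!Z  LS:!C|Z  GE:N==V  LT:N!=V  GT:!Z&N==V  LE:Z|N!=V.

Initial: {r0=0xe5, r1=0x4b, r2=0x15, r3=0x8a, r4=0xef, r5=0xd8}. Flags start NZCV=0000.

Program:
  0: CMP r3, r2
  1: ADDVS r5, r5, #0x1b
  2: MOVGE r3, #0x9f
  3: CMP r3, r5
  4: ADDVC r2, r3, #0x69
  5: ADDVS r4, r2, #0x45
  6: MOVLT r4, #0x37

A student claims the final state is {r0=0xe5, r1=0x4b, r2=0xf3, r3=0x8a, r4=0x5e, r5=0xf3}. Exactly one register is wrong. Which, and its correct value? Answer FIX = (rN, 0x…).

0: ✓ CMP  NZCV=0011
1: ✓ ADDVS  r5←0xf3
2: · MOVGE
3: ✓ CMP  NZCV=1000
4: ✓ ADDVC  r2←0xf3
5: · ADDVS
6: ✓ MOVLT  r4←0x37

FIX = (r4, 0x37)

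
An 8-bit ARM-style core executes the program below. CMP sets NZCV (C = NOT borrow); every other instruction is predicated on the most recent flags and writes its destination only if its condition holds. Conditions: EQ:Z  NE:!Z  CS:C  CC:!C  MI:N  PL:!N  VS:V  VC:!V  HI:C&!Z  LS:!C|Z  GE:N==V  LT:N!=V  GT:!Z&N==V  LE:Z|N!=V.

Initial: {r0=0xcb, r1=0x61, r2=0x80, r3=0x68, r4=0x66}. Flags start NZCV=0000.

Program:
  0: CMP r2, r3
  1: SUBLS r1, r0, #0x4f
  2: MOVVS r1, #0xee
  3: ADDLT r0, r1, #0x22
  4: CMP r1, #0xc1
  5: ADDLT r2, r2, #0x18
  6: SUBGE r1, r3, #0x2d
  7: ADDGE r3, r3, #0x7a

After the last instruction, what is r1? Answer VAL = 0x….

VAL = 0x3b

0: ✓ CMP  NZCV=0011
1: · SUBLS
2: ✓ MOVVS  r1←0xee
3: ✓ ADDLT  r0←0x10
4: ✓ CMP  NZCV=0010
5: · ADDLT
6: ✓ SUBGE  r1←0x3b
7: ✓ ADDGE  r3←0xe2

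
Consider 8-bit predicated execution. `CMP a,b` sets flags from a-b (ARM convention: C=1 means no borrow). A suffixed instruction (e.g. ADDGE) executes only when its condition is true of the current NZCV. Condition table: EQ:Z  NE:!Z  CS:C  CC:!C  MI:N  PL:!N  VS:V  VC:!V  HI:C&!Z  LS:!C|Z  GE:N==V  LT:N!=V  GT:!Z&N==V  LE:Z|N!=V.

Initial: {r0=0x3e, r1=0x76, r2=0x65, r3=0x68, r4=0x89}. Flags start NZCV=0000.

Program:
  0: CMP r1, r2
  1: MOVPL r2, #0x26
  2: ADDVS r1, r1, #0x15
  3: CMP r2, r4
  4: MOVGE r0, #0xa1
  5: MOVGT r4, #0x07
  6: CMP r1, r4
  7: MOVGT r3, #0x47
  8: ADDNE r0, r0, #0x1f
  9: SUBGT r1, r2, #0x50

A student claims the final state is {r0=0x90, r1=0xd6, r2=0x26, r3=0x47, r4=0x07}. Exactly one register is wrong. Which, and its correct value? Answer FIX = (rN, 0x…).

FIX = (r0, 0xc0)

[0] flags=0010 → (cmp)
[1] flags=0010 PL?T → r2=0x26
[2] flags=0010 VS?F → skip
[3] flags=1001 → (cmp)
[4] flags=1001 GE?T → r0=0xa1
[5] flags=1001 GT?T → r4=0x07
[6] flags=0010 → (cmp)
[7] flags=0010 GT?T → r3=0x47
[8] flags=0010 NE?T → r0=0xc0
[9] flags=0010 GT?T → r1=0xd6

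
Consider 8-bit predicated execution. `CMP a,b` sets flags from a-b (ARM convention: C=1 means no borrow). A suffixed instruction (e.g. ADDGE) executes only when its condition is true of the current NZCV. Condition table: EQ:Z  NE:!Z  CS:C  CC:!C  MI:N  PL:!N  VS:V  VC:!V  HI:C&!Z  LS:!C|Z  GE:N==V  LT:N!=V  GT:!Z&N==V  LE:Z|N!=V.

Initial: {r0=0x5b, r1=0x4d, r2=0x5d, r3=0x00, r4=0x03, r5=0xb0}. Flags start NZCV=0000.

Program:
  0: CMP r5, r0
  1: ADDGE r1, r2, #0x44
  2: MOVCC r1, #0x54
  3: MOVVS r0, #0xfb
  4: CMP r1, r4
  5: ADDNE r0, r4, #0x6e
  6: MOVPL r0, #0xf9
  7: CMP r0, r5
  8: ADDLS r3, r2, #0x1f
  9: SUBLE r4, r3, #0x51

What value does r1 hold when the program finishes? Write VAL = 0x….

0: ✓ CMP  NZCV=0011
1: · ADDGE
2: · MOVCC
3: ✓ MOVVS  r0←0xfb
4: ✓ CMP  NZCV=0010
5: ✓ ADDNE  r0←0x71
6: ✓ MOVPL  r0←0xf9
7: ✓ CMP  NZCV=0010
8: · ADDLS
9: · SUBLE

VAL = 0x4d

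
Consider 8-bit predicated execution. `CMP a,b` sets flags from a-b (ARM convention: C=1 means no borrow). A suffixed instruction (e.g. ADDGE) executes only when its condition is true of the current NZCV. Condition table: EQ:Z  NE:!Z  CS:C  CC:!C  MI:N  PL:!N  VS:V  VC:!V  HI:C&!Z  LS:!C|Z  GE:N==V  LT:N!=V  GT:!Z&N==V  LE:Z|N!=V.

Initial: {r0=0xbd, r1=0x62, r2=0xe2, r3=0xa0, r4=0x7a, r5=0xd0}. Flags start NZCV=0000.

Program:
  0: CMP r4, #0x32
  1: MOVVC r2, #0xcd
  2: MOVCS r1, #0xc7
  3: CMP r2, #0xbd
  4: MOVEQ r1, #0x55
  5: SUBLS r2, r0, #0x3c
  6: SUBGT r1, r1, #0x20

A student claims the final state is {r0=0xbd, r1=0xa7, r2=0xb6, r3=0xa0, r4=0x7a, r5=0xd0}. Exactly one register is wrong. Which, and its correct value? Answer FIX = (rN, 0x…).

0: ✓ CMP  NZCV=0010
1: ✓ MOVVC  r2←0xcd
2: ✓ MOVCS  r1←0xc7
3: ✓ CMP  NZCV=0010
4: · MOVEQ
5: · SUBLS
6: ✓ SUBGT  r1←0xa7

FIX = (r2, 0xcd)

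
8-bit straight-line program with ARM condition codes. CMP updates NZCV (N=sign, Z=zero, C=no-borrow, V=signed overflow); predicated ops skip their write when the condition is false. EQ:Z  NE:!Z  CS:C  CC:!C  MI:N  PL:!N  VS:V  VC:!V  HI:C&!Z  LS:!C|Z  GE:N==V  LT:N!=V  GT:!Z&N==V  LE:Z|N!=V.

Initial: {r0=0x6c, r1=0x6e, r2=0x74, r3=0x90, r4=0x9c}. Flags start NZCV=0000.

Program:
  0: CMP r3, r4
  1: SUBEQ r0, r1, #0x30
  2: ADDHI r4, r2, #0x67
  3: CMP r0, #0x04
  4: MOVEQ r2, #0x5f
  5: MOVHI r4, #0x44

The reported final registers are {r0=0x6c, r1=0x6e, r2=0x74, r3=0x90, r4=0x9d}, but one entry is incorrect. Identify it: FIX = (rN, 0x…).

FIX = (r4, 0x44)

0: ✓ CMP  NZCV=1000
1: · SUBEQ
2: · ADDHI
3: ✓ CMP  NZCV=0010
4: · MOVEQ
5: ✓ MOVHI  r4←0x44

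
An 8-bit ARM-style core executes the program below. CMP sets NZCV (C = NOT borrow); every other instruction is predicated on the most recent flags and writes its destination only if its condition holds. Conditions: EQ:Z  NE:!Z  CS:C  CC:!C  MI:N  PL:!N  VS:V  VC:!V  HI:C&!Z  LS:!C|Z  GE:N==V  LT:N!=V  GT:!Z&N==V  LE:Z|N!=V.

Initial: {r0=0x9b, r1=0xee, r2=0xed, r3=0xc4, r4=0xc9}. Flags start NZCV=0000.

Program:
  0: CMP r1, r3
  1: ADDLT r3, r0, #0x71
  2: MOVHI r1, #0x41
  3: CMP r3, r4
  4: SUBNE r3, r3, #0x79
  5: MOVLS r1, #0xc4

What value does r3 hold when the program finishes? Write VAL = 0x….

VAL = 0x4b

0: ✓ CMP  NZCV=0010
1: · ADDLT
2: ✓ MOVHI  r1←0x41
3: ✓ CMP  NZCV=1000
4: ✓ SUBNE  r3←0x4b
5: ✓ MOVLS  r1←0xc4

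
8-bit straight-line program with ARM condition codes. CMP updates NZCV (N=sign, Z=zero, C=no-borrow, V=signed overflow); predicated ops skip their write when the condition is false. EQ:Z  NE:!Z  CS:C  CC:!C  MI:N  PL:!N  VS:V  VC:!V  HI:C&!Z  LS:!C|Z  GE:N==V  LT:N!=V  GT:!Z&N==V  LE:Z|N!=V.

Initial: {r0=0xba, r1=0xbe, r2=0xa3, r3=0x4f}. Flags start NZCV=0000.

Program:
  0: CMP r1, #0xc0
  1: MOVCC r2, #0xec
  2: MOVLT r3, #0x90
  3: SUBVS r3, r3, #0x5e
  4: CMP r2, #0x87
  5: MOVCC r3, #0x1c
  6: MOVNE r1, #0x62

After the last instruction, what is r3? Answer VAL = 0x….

[0] flags=1000 → (cmp)
[1] flags=1000 CC?T → r2=0xec
[2] flags=1000 LT?T → r3=0x90
[3] flags=1000 VS?F → skip
[4] flags=0010 → (cmp)
[5] flags=0010 CC?F → skip
[6] flags=0010 NE?T → r1=0x62

VAL = 0x90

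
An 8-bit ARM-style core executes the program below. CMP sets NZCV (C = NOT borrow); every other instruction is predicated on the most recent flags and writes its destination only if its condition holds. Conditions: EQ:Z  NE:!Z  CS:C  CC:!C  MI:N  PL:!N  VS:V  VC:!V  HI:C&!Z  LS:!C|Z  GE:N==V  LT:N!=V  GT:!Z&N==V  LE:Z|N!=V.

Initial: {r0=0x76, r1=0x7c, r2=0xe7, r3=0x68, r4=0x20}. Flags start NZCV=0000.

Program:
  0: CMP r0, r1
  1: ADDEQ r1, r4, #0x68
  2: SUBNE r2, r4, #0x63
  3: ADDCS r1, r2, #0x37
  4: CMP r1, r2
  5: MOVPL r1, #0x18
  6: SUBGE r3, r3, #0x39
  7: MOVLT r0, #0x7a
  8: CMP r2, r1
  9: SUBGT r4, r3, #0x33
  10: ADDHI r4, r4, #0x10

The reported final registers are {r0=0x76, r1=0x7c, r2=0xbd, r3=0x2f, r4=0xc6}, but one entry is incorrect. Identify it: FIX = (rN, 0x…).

[0] flags=1000 → (cmp)
[1] flags=1000 EQ?F → skip
[2] flags=1000 NE?T → r2=0xbd
[3] flags=1000 CS?F → skip
[4] flags=1001 → (cmp)
[5] flags=1001 PL?F → skip
[6] flags=1001 GE?T → r3=0x2f
[7] flags=1001 LT?F → skip
[8] flags=0011 → (cmp)
[9] flags=0011 GT?F → skip
[10] flags=0011 HI?T → r4=0x30

FIX = (r4, 0x30)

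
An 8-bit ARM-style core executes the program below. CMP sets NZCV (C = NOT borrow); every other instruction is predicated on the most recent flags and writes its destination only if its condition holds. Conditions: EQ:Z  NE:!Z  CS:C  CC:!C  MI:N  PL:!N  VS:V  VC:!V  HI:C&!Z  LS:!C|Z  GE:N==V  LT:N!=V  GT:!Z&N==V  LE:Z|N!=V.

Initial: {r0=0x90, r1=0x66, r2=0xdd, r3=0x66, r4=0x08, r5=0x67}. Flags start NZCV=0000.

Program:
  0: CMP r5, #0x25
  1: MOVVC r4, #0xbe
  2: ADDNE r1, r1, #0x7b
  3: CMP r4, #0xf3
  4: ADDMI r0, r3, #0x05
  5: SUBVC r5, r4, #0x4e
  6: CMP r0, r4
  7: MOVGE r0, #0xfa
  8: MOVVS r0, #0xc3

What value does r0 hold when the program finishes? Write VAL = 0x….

0: ✓ CMP  NZCV=0010
1: ✓ MOVVC  r4←0xbe
2: ✓ ADDNE  r1←0xe1
3: ✓ CMP  NZCV=1000
4: ✓ ADDMI  r0←0x6b
5: ✓ SUBVC  r5←0x70
6: ✓ CMP  NZCV=1001
7: ✓ MOVGE  r0←0xfa
8: ✓ MOVVS  r0←0xc3

VAL = 0xc3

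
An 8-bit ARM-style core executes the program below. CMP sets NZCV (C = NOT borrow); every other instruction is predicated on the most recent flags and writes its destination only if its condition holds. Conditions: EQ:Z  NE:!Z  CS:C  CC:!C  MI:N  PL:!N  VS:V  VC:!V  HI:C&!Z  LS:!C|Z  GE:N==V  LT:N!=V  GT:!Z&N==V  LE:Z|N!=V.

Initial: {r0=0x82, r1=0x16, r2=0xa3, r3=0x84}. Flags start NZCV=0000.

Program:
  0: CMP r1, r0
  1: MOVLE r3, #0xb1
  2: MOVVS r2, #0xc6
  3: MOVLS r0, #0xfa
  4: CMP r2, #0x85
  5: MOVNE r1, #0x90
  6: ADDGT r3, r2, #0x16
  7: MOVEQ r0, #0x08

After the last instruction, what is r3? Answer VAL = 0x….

[0] flags=1001 → (cmp)
[1] flags=1001 LE?F → skip
[2] flags=1001 VS?T → r2=0xc6
[3] flags=1001 LS?T → r0=0xfa
[4] flags=0010 → (cmp)
[5] flags=0010 NE?T → r1=0x90
[6] flags=0010 GT?T → r3=0xdc
[7] flags=0010 EQ?F → skip

VAL = 0xdc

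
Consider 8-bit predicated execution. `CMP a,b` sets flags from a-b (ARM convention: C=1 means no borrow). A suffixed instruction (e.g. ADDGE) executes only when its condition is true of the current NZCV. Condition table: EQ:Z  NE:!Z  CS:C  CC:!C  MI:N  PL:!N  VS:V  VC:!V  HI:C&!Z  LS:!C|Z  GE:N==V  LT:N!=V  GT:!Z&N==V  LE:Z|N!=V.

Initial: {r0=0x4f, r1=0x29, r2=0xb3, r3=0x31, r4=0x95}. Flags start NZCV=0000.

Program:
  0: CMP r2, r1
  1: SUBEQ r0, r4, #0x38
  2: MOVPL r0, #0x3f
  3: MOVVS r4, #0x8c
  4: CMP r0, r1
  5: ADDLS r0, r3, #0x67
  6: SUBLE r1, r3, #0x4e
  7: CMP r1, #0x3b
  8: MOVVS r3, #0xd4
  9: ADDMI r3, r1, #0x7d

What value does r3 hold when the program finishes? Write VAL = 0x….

[0] flags=1010 → (cmp)
[1] flags=1010 EQ?F → skip
[2] flags=1010 PL?F → skip
[3] flags=1010 VS?F → skip
[4] flags=0010 → (cmp)
[5] flags=0010 LS?F → skip
[6] flags=0010 LE?F → skip
[7] flags=1000 → (cmp)
[8] flags=1000 VS?F → skip
[9] flags=1000 MI?T → r3=0xa6

VAL = 0xa6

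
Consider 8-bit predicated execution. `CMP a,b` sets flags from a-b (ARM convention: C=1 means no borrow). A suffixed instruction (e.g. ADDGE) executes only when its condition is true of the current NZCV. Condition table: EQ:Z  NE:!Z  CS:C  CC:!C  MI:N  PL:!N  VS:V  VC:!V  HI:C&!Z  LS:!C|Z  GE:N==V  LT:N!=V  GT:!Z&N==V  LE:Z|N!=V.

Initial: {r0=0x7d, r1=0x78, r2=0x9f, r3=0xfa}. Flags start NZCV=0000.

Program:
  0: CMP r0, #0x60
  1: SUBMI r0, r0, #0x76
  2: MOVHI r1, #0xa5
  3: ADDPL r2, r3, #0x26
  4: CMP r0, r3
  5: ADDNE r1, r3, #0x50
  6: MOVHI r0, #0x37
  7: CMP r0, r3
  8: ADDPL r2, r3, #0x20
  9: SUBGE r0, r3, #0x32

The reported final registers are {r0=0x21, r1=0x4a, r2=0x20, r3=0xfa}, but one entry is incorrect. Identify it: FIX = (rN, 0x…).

FIX = (r0, 0xc8)

[0] flags=0010 → (cmp)
[1] flags=0010 MI?F → skip
[2] flags=0010 HI?T → r1=0xa5
[3] flags=0010 PL?T → r2=0x20
[4] flags=1001 → (cmp)
[5] flags=1001 NE?T → r1=0x4a
[6] flags=1001 HI?F → skip
[7] flags=1001 → (cmp)
[8] flags=1001 PL?F → skip
[9] flags=1001 GE?T → r0=0xc8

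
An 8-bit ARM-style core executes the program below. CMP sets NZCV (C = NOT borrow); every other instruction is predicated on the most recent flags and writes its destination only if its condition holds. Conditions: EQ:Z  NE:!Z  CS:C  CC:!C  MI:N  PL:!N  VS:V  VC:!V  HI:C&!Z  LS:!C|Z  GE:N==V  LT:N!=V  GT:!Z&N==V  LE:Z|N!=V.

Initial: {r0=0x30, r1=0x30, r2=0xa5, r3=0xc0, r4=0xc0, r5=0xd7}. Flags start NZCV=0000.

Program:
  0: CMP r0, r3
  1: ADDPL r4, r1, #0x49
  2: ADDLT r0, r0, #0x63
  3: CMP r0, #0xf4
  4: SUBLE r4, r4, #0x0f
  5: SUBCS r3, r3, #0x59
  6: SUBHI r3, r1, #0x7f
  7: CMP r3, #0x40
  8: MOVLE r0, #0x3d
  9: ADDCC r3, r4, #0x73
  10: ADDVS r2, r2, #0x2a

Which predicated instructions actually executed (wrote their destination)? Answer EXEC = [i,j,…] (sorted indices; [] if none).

EXEC = [1,8]

[0] flags=0000 → (cmp)
[1] flags=0000 PL?T → r4=0x79
[2] flags=0000 LT?F → skip
[3] flags=0000 → (cmp)
[4] flags=0000 LE?F → skip
[5] flags=0000 CS?F → skip
[6] flags=0000 HI?F → skip
[7] flags=1010 → (cmp)
[8] flags=1010 LE?T → r0=0x3d
[9] flags=1010 CC?F → skip
[10] flags=1010 VS?F → skip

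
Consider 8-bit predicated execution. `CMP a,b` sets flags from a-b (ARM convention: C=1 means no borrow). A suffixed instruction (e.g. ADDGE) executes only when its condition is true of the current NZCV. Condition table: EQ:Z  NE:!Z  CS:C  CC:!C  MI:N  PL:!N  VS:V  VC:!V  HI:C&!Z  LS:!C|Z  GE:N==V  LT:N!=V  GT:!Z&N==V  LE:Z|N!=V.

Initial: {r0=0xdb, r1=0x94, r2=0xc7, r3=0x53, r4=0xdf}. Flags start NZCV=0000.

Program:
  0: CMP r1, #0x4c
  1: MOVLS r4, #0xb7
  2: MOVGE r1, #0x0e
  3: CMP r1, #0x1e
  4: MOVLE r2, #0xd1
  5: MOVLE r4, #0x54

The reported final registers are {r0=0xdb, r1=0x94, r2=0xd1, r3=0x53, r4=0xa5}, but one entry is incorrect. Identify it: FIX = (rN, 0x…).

0: ✓ CMP  NZCV=0011
1: · MOVLS
2: · MOVGE
3: ✓ CMP  NZCV=0011
4: ✓ MOVLE  r2←0xd1
5: ✓ MOVLE  r4←0x54

FIX = (r4, 0x54)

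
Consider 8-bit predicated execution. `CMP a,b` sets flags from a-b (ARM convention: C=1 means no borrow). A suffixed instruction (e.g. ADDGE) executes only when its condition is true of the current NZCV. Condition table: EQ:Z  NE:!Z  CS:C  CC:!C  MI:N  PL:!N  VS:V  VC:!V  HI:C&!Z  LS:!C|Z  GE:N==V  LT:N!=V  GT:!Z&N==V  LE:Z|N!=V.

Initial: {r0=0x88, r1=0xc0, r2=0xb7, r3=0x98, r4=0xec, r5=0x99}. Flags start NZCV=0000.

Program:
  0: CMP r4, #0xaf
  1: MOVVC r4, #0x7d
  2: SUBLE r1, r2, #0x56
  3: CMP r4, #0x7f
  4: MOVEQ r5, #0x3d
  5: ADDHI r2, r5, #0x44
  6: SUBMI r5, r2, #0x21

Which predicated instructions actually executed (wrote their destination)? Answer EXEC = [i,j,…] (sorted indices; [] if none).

[0] flags=0010 → (cmp)
[1] flags=0010 VC?T → r4=0x7d
[2] flags=0010 LE?F → skip
[3] flags=1000 → (cmp)
[4] flags=1000 EQ?F → skip
[5] flags=1000 HI?F → skip
[6] flags=1000 MI?T → r5=0x96

EXEC = [1,6]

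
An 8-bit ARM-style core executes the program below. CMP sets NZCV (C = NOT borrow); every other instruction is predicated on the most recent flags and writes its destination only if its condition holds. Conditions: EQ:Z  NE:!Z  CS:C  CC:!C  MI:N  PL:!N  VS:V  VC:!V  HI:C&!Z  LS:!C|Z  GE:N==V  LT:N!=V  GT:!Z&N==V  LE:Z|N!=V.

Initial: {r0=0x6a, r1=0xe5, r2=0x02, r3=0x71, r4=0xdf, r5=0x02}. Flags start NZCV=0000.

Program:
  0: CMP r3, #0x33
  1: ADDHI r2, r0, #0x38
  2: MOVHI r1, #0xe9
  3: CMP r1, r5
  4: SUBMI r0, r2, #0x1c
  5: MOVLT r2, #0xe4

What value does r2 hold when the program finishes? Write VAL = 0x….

VAL = 0xe4

0: ✓ CMP  NZCV=0010
1: ✓ ADDHI  r2←0xa2
2: ✓ MOVHI  r1←0xe9
3: ✓ CMP  NZCV=1010
4: ✓ SUBMI  r0←0x86
5: ✓ MOVLT  r2←0xe4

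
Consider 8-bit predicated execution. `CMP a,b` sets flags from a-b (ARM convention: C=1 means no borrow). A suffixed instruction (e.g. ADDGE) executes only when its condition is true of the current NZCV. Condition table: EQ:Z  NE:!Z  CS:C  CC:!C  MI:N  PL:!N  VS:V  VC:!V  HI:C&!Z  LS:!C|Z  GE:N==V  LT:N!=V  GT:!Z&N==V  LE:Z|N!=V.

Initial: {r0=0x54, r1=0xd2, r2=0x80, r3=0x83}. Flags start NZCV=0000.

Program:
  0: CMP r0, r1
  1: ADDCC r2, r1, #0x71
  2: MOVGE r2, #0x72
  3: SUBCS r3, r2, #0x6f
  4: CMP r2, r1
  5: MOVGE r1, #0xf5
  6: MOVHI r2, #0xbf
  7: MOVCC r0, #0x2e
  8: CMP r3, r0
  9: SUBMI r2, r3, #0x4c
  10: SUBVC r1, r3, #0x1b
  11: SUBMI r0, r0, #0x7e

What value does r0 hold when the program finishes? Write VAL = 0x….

VAL = 0x2e

[0] flags=1001 → (cmp)
[1] flags=1001 CC?T → r2=0x43
[2] flags=1001 GE?T → r2=0x72
[3] flags=1001 CS?F → skip
[4] flags=1001 → (cmp)
[5] flags=1001 GE?T → r1=0xf5
[6] flags=1001 HI?F → skip
[7] flags=1001 CC?T → r0=0x2e
[8] flags=0011 → (cmp)
[9] flags=0011 MI?F → skip
[10] flags=0011 VC?F → skip
[11] flags=0011 MI?F → skip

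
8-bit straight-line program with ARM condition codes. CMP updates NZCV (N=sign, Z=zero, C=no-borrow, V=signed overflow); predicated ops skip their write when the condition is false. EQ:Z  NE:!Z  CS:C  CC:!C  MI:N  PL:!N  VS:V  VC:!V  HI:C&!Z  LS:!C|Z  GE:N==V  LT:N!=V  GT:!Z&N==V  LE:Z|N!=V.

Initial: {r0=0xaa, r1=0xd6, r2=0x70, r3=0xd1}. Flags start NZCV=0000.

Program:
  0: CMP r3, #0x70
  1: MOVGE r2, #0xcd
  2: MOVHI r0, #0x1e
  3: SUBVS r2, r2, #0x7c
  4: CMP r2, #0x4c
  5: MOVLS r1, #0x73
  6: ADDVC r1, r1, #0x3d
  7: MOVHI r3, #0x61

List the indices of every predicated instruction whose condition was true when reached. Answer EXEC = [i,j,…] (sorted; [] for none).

0: ✓ CMP  NZCV=0011
1: · MOVGE
2: ✓ MOVHI  r0←0x1e
3: ✓ SUBVS  r2←0xf4
4: ✓ CMP  NZCV=1010
5: · MOVLS
6: ✓ ADDVC  r1←0x13
7: ✓ MOVHI  r3←0x61

EXEC = [2,3,6,7]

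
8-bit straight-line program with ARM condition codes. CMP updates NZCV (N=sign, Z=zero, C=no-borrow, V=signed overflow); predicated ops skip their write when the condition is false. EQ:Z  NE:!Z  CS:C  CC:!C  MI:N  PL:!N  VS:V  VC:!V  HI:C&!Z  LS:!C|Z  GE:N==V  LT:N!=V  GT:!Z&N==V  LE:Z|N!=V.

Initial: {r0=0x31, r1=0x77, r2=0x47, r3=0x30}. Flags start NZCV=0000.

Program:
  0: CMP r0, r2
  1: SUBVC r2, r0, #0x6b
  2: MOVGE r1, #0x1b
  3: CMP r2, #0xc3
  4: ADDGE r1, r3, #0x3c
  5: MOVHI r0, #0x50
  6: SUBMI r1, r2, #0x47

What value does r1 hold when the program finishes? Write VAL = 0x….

VAL = 0x6c

[0] flags=1000 → (cmp)
[1] flags=1000 VC?T → r2=0xc6
[2] flags=1000 GE?F → skip
[3] flags=0010 → (cmp)
[4] flags=0010 GE?T → r1=0x6c
[5] flags=0010 HI?T → r0=0x50
[6] flags=0010 MI?F → skip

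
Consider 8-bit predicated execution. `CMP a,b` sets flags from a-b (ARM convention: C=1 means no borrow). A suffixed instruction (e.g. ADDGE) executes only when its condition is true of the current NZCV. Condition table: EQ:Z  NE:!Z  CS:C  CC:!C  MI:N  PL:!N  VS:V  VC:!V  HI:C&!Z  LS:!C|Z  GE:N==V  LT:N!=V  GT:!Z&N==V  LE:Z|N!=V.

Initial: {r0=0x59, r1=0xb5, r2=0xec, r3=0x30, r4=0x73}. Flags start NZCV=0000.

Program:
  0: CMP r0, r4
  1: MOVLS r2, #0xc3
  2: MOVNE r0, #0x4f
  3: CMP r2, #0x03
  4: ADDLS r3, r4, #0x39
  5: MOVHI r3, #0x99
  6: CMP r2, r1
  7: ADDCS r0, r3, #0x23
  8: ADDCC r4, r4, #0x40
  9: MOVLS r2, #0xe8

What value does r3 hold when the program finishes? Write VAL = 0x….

0: ✓ CMP  NZCV=1000
1: ✓ MOVLS  r2←0xc3
2: ✓ MOVNE  r0←0x4f
3: ✓ CMP  NZCV=1010
4: · ADDLS
5: ✓ MOVHI  r3←0x99
6: ✓ CMP  NZCV=0010
7: ✓ ADDCS  r0←0xbc
8: · ADDCC
9: · MOVLS

VAL = 0x99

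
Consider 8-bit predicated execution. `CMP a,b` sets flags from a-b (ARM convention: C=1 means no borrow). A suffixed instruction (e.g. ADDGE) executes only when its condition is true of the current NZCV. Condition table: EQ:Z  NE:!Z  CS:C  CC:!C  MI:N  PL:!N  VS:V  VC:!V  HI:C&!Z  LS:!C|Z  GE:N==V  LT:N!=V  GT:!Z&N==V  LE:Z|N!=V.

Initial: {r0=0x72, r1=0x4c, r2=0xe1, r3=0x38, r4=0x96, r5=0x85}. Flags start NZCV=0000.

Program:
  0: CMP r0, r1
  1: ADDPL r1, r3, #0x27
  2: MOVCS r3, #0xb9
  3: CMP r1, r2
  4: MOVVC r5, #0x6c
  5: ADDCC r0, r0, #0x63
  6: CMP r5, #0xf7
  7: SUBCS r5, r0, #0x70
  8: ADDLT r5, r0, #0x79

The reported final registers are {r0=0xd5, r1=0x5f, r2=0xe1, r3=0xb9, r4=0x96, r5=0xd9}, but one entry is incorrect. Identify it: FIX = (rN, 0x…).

FIX = (r5, 0x6c)

0: ✓ CMP  NZCV=0010
1: ✓ ADDPL  r1←0x5f
2: ✓ MOVCS  r3←0xb9
3: ✓ CMP  NZCV=0000
4: ✓ MOVVC  r5←0x6c
5: ✓ ADDCC  r0←0xd5
6: ✓ CMP  NZCV=0000
7: · SUBCS
8: · ADDLT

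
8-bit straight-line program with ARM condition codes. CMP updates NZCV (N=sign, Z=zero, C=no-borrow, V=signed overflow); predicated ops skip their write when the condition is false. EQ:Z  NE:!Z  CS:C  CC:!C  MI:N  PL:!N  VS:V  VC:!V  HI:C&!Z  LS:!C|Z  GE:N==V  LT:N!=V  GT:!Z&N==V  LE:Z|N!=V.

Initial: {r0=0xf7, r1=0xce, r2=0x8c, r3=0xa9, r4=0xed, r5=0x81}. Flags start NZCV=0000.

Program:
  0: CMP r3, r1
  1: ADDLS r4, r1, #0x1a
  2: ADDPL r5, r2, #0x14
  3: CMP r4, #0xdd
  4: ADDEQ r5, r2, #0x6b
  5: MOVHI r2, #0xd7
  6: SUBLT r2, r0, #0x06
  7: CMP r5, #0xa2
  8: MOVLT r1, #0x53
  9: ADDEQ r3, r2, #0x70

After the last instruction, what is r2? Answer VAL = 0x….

VAL = 0xd7

0: ✓ CMP  NZCV=1000
1: ✓ ADDLS  r4←0xe8
2: · ADDPL
3: ✓ CMP  NZCV=0010
4: · ADDEQ
5: ✓ MOVHI  r2←0xd7
6: · SUBLT
7: ✓ CMP  NZCV=1000
8: ✓ MOVLT  r1←0x53
9: · ADDEQ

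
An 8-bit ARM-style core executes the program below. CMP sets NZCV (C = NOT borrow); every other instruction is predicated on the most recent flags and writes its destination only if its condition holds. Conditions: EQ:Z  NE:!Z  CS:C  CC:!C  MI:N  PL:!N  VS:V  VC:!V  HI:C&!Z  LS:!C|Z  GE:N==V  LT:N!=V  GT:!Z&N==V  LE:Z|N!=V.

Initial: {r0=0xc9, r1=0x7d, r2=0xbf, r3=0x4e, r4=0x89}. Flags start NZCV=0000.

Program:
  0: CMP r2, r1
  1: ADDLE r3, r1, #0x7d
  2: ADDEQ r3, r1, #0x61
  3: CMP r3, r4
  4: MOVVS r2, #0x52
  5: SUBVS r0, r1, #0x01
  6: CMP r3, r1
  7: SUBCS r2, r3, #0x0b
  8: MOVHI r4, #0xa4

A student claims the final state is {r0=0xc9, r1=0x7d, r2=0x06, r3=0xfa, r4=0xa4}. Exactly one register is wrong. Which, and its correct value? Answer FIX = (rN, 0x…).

FIX = (r2, 0xef)

0: ✓ CMP  NZCV=0011
1: ✓ ADDLE  r3←0xfa
2: · ADDEQ
3: ✓ CMP  NZCV=0010
4: · MOVVS
5: · SUBVS
6: ✓ CMP  NZCV=0011
7: ✓ SUBCS  r2←0xef
8: ✓ MOVHI  r4←0xa4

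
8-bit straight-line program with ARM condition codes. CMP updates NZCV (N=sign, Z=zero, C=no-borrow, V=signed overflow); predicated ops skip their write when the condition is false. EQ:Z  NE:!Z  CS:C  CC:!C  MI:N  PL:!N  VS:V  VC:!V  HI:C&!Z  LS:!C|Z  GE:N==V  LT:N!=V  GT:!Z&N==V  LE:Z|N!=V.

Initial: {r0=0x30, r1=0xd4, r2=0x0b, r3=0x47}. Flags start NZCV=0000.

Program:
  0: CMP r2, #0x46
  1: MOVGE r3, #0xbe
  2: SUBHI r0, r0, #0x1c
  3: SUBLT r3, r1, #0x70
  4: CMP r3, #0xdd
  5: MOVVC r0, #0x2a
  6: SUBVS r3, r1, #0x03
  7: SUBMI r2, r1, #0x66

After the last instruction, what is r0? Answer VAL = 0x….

0: ✓ CMP  NZCV=1000
1: · MOVGE
2: · SUBHI
3: ✓ SUBLT  r3←0x64
4: ✓ CMP  NZCV=1001
5: · MOVVC
6: ✓ SUBVS  r3←0xd1
7: ✓ SUBMI  r2←0x6e

VAL = 0x30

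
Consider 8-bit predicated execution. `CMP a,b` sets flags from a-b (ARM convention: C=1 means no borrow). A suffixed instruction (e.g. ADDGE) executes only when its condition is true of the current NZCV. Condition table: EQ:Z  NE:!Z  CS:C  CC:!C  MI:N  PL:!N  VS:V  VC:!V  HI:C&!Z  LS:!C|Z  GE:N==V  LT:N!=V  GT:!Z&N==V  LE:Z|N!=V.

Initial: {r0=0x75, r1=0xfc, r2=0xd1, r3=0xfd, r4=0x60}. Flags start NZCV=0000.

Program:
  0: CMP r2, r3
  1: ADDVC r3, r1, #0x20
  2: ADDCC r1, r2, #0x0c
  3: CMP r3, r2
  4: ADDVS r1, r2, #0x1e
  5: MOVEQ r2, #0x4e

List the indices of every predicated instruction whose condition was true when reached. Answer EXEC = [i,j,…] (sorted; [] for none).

EXEC = [1,2]

0: ✓ CMP  NZCV=1000
1: ✓ ADDVC  r3←0x1c
2: ✓ ADDCC  r1←0xdd
3: ✓ CMP  NZCV=0000
4: · ADDVS
5: · MOVEQ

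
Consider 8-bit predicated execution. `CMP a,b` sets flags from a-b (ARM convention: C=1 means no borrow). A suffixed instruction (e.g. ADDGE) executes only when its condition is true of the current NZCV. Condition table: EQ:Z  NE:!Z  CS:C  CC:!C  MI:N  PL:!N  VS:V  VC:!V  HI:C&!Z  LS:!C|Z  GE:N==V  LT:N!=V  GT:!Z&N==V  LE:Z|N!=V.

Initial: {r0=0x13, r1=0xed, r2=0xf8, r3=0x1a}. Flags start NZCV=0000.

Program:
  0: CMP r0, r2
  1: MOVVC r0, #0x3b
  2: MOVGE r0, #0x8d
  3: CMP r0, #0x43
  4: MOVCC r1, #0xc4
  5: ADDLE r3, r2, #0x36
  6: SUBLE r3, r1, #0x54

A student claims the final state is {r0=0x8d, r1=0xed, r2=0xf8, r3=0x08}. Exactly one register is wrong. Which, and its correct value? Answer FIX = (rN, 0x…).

[0] flags=0000 → (cmp)
[1] flags=0000 VC?T → r0=0x3b
[2] flags=0000 GE?T → r0=0x8d
[3] flags=0011 → (cmp)
[4] flags=0011 CC?F → skip
[5] flags=0011 LE?T → r3=0x2e
[6] flags=0011 LE?T → r3=0x99

FIX = (r3, 0x99)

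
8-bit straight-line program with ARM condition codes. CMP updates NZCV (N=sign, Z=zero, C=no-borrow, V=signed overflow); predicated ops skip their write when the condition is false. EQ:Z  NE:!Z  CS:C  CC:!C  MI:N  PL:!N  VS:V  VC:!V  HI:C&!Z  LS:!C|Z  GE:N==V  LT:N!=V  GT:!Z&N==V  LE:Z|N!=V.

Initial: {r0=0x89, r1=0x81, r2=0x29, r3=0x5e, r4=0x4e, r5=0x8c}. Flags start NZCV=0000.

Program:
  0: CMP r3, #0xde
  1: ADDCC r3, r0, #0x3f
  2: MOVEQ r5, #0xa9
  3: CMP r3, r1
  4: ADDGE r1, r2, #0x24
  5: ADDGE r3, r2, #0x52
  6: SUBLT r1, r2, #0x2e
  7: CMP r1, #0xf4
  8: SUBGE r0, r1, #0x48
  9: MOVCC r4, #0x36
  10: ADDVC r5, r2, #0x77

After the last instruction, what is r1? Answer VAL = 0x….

VAL = 0x4d

0: ✓ CMP  NZCV=1001
1: ✓ ADDCC  r3←0xc8
2: · MOVEQ
3: ✓ CMP  NZCV=0010
4: ✓ ADDGE  r1←0x4d
5: ✓ ADDGE  r3←0x7b
6: · SUBLT
7: ✓ CMP  NZCV=0000
8: ✓ SUBGE  r0←0x05
9: ✓ MOVCC  r4←0x36
10: ✓ ADDVC  r5←0xa0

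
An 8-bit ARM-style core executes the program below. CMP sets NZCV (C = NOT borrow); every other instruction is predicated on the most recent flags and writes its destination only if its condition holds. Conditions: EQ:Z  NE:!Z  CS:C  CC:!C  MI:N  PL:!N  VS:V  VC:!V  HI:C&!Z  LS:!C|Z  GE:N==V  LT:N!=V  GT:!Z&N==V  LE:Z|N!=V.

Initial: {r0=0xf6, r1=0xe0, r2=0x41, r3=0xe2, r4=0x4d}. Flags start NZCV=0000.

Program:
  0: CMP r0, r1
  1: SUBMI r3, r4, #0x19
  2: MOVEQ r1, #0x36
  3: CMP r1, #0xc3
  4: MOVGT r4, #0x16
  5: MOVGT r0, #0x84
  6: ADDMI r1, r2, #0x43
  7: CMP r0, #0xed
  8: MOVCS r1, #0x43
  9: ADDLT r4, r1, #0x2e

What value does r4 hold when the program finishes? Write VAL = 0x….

[0] flags=0010 → (cmp)
[1] flags=0010 MI?F → skip
[2] flags=0010 EQ?F → skip
[3] flags=0010 → (cmp)
[4] flags=0010 GT?T → r4=0x16
[5] flags=0010 GT?T → r0=0x84
[6] flags=0010 MI?F → skip
[7] flags=1000 → (cmp)
[8] flags=1000 CS?F → skip
[9] flags=1000 LT?T → r4=0x0e

VAL = 0x0e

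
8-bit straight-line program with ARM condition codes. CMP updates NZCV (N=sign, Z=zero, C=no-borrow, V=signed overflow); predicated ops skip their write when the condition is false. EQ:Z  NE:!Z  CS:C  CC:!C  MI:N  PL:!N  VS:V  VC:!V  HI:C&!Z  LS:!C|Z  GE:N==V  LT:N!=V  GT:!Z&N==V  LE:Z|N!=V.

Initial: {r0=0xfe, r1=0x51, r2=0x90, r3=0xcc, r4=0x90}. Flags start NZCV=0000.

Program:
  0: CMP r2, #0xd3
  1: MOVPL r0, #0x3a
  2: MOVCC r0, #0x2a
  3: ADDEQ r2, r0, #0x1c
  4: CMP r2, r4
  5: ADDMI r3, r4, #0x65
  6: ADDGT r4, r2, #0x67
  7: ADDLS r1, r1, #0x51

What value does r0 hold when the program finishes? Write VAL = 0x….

VAL = 0x2a

[0] flags=1000 → (cmp)
[1] flags=1000 PL?F → skip
[2] flags=1000 CC?T → r0=0x2a
[3] flags=1000 EQ?F → skip
[4] flags=0110 → (cmp)
[5] flags=0110 MI?F → skip
[6] flags=0110 GT?F → skip
[7] flags=0110 LS?T → r1=0xa2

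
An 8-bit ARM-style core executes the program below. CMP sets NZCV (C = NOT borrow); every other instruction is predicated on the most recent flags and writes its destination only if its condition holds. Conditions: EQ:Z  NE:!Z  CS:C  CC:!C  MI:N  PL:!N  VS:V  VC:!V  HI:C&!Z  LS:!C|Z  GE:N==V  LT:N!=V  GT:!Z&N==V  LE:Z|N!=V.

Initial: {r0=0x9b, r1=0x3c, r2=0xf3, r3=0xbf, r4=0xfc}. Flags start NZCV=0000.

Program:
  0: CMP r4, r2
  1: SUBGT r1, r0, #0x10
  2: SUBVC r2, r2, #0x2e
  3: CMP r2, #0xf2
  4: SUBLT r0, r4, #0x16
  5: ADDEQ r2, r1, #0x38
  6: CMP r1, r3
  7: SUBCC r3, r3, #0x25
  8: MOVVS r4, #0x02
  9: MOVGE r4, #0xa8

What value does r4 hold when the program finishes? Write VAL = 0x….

0: ✓ CMP  NZCV=0010
1: ✓ SUBGT  r1←0x8b
2: ✓ SUBVC  r2←0xc5
3: ✓ CMP  NZCV=1000
4: ✓ SUBLT  r0←0xe6
5: · ADDEQ
6: ✓ CMP  NZCV=1000
7: ✓ SUBCC  r3←0x9a
8: · MOVVS
9: · MOVGE

VAL = 0xfc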